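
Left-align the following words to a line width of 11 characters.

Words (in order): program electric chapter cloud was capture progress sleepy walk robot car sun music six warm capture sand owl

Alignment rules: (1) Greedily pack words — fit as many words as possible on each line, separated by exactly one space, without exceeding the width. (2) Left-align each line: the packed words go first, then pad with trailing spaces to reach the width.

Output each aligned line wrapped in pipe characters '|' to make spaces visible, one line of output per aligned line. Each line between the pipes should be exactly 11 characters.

Line 1: ['program'] (min_width=7, slack=4)
Line 2: ['electric'] (min_width=8, slack=3)
Line 3: ['chapter'] (min_width=7, slack=4)
Line 4: ['cloud', 'was'] (min_width=9, slack=2)
Line 5: ['capture'] (min_width=7, slack=4)
Line 6: ['progress'] (min_width=8, slack=3)
Line 7: ['sleepy', 'walk'] (min_width=11, slack=0)
Line 8: ['robot', 'car'] (min_width=9, slack=2)
Line 9: ['sun', 'music'] (min_width=9, slack=2)
Line 10: ['six', 'warm'] (min_width=8, slack=3)
Line 11: ['capture'] (min_width=7, slack=4)
Line 12: ['sand', 'owl'] (min_width=8, slack=3)

Answer: |program    |
|electric   |
|chapter    |
|cloud was  |
|capture    |
|progress   |
|sleepy walk|
|robot car  |
|sun music  |
|six warm   |
|capture    |
|sand owl   |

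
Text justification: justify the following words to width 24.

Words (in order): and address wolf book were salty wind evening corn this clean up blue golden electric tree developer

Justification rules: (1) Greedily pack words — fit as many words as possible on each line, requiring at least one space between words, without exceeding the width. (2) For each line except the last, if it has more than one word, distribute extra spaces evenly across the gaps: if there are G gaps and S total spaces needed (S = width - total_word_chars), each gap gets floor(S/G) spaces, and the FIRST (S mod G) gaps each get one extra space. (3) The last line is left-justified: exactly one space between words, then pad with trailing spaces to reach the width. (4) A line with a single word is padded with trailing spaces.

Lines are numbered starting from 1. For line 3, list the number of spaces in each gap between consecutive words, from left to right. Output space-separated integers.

Line 1: ['and', 'address', 'wolf', 'book'] (min_width=21, slack=3)
Line 2: ['were', 'salty', 'wind', 'evening'] (min_width=23, slack=1)
Line 3: ['corn', 'this', 'clean', 'up', 'blue'] (min_width=23, slack=1)
Line 4: ['golden', 'electric', 'tree'] (min_width=20, slack=4)
Line 5: ['developer'] (min_width=9, slack=15)

Answer: 2 1 1 1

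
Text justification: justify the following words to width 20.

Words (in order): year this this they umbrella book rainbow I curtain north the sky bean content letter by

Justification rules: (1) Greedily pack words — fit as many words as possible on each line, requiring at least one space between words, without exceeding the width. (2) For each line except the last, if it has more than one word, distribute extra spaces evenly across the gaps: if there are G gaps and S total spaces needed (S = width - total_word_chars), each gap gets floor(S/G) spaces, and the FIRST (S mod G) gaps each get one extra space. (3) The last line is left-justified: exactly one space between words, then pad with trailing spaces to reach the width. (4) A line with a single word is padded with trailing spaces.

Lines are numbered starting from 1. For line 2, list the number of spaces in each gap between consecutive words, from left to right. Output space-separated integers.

Line 1: ['year', 'this', 'this', 'they'] (min_width=19, slack=1)
Line 2: ['umbrella', 'book'] (min_width=13, slack=7)
Line 3: ['rainbow', 'I', 'curtain'] (min_width=17, slack=3)
Line 4: ['north', 'the', 'sky', 'bean'] (min_width=18, slack=2)
Line 5: ['content', 'letter', 'by'] (min_width=17, slack=3)

Answer: 8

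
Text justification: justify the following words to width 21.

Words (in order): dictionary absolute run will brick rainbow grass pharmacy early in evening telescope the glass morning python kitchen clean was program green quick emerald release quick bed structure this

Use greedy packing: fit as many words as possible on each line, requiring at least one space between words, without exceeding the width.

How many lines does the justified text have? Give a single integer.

Answer: 10

Derivation:
Line 1: ['dictionary', 'absolute'] (min_width=19, slack=2)
Line 2: ['run', 'will', 'brick'] (min_width=14, slack=7)
Line 3: ['rainbow', 'grass'] (min_width=13, slack=8)
Line 4: ['pharmacy', 'early', 'in'] (min_width=17, slack=4)
Line 5: ['evening', 'telescope', 'the'] (min_width=21, slack=0)
Line 6: ['glass', 'morning', 'python'] (min_width=20, slack=1)
Line 7: ['kitchen', 'clean', 'was'] (min_width=17, slack=4)
Line 8: ['program', 'green', 'quick'] (min_width=19, slack=2)
Line 9: ['emerald', 'release', 'quick'] (min_width=21, slack=0)
Line 10: ['bed', 'structure', 'this'] (min_width=18, slack=3)
Total lines: 10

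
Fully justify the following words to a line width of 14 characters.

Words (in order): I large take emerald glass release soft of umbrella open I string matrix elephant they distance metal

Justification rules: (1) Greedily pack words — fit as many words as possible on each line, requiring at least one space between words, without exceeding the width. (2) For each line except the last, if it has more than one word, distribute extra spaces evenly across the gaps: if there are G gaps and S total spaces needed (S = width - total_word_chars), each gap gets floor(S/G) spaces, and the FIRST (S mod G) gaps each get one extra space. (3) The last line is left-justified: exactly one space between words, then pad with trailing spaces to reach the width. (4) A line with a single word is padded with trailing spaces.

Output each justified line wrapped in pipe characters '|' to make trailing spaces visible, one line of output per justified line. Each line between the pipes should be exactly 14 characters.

Answer: |I  large  take|
|emerald  glass|
|release   soft|
|of    umbrella|
|open  I string|
|matrix        |
|elephant  they|
|distance metal|

Derivation:
Line 1: ['I', 'large', 'take'] (min_width=12, slack=2)
Line 2: ['emerald', 'glass'] (min_width=13, slack=1)
Line 3: ['release', 'soft'] (min_width=12, slack=2)
Line 4: ['of', 'umbrella'] (min_width=11, slack=3)
Line 5: ['open', 'I', 'string'] (min_width=13, slack=1)
Line 6: ['matrix'] (min_width=6, slack=8)
Line 7: ['elephant', 'they'] (min_width=13, slack=1)
Line 8: ['distance', 'metal'] (min_width=14, slack=0)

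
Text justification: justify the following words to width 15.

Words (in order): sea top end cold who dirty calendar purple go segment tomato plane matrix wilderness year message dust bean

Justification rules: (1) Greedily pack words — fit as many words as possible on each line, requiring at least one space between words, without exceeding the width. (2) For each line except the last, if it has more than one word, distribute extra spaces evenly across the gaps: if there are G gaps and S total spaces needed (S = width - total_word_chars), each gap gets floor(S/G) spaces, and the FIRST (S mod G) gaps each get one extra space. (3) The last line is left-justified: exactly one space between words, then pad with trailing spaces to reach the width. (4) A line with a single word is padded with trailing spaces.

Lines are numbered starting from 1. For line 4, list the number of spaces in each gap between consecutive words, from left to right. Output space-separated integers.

Answer: 6

Derivation:
Line 1: ['sea', 'top', 'end'] (min_width=11, slack=4)
Line 2: ['cold', 'who', 'dirty'] (min_width=14, slack=1)
Line 3: ['calendar', 'purple'] (min_width=15, slack=0)
Line 4: ['go', 'segment'] (min_width=10, slack=5)
Line 5: ['tomato', 'plane'] (min_width=12, slack=3)
Line 6: ['matrix'] (min_width=6, slack=9)
Line 7: ['wilderness', 'year'] (min_width=15, slack=0)
Line 8: ['message', 'dust'] (min_width=12, slack=3)
Line 9: ['bean'] (min_width=4, slack=11)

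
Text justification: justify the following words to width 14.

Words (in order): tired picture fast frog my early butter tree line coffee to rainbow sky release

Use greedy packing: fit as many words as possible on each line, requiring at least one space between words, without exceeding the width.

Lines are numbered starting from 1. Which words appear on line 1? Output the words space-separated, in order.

Answer: tired picture

Derivation:
Line 1: ['tired', 'picture'] (min_width=13, slack=1)
Line 2: ['fast', 'frog', 'my'] (min_width=12, slack=2)
Line 3: ['early', 'butter'] (min_width=12, slack=2)
Line 4: ['tree', 'line'] (min_width=9, slack=5)
Line 5: ['coffee', 'to'] (min_width=9, slack=5)
Line 6: ['rainbow', 'sky'] (min_width=11, slack=3)
Line 7: ['release'] (min_width=7, slack=7)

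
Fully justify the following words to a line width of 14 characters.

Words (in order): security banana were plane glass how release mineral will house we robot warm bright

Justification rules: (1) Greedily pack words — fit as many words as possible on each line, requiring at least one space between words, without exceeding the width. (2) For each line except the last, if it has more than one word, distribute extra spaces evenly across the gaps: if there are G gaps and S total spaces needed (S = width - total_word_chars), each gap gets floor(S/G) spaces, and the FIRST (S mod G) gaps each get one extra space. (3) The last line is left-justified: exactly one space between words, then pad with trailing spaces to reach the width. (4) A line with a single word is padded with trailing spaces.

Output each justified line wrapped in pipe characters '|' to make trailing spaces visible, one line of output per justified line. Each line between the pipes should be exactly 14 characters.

Answer: |security      |
|banana    were|
|plane    glass|
|how    release|
|mineral   will|
|house we robot|
|warm bright   |

Derivation:
Line 1: ['security'] (min_width=8, slack=6)
Line 2: ['banana', 'were'] (min_width=11, slack=3)
Line 3: ['plane', 'glass'] (min_width=11, slack=3)
Line 4: ['how', 'release'] (min_width=11, slack=3)
Line 5: ['mineral', 'will'] (min_width=12, slack=2)
Line 6: ['house', 'we', 'robot'] (min_width=14, slack=0)
Line 7: ['warm', 'bright'] (min_width=11, slack=3)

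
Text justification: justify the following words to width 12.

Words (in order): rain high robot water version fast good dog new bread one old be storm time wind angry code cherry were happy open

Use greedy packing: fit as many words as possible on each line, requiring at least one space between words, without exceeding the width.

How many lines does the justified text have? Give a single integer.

Answer: 10

Derivation:
Line 1: ['rain', 'high'] (min_width=9, slack=3)
Line 2: ['robot', 'water'] (min_width=11, slack=1)
Line 3: ['version', 'fast'] (min_width=12, slack=0)
Line 4: ['good', 'dog', 'new'] (min_width=12, slack=0)
Line 5: ['bread', 'one'] (min_width=9, slack=3)
Line 6: ['old', 'be', 'storm'] (min_width=12, slack=0)
Line 7: ['time', 'wind'] (min_width=9, slack=3)
Line 8: ['angry', 'code'] (min_width=10, slack=2)
Line 9: ['cherry', 'were'] (min_width=11, slack=1)
Line 10: ['happy', 'open'] (min_width=10, slack=2)
Total lines: 10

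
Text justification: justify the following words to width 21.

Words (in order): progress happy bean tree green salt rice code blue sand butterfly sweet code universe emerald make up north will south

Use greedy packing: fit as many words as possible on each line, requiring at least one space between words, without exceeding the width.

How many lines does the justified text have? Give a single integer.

Line 1: ['progress', 'happy', 'bean'] (min_width=19, slack=2)
Line 2: ['tree', 'green', 'salt', 'rice'] (min_width=20, slack=1)
Line 3: ['code', 'blue', 'sand'] (min_width=14, slack=7)
Line 4: ['butterfly', 'sweet', 'code'] (min_width=20, slack=1)
Line 5: ['universe', 'emerald', 'make'] (min_width=21, slack=0)
Line 6: ['up', 'north', 'will', 'south'] (min_width=19, slack=2)
Total lines: 6

Answer: 6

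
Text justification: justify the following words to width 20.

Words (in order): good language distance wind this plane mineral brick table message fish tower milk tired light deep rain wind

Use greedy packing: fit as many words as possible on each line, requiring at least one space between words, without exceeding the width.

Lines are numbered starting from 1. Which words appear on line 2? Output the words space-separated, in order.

Line 1: ['good', 'language'] (min_width=13, slack=7)
Line 2: ['distance', 'wind', 'this'] (min_width=18, slack=2)
Line 3: ['plane', 'mineral', 'brick'] (min_width=19, slack=1)
Line 4: ['table', 'message', 'fish'] (min_width=18, slack=2)
Line 5: ['tower', 'milk', 'tired'] (min_width=16, slack=4)
Line 6: ['light', 'deep', 'rain', 'wind'] (min_width=20, slack=0)

Answer: distance wind this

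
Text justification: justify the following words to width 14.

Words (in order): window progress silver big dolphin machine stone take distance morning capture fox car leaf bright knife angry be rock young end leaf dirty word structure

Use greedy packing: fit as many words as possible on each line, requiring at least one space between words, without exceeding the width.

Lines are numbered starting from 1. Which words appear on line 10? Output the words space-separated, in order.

Line 1: ['window'] (min_width=6, slack=8)
Line 2: ['progress'] (min_width=8, slack=6)
Line 3: ['silver', 'big'] (min_width=10, slack=4)
Line 4: ['dolphin'] (min_width=7, slack=7)
Line 5: ['machine', 'stone'] (min_width=13, slack=1)
Line 6: ['take', 'distance'] (min_width=13, slack=1)
Line 7: ['morning'] (min_width=7, slack=7)
Line 8: ['capture', 'fox'] (min_width=11, slack=3)
Line 9: ['car', 'leaf'] (min_width=8, slack=6)
Line 10: ['bright', 'knife'] (min_width=12, slack=2)
Line 11: ['angry', 'be', 'rock'] (min_width=13, slack=1)
Line 12: ['young', 'end', 'leaf'] (min_width=14, slack=0)
Line 13: ['dirty', 'word'] (min_width=10, slack=4)
Line 14: ['structure'] (min_width=9, slack=5)

Answer: bright knife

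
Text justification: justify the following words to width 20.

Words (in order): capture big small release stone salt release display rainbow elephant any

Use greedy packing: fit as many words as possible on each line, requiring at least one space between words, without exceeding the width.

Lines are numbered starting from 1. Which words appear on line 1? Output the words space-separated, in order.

Answer: capture big small

Derivation:
Line 1: ['capture', 'big', 'small'] (min_width=17, slack=3)
Line 2: ['release', 'stone', 'salt'] (min_width=18, slack=2)
Line 3: ['release', 'display'] (min_width=15, slack=5)
Line 4: ['rainbow', 'elephant', 'any'] (min_width=20, slack=0)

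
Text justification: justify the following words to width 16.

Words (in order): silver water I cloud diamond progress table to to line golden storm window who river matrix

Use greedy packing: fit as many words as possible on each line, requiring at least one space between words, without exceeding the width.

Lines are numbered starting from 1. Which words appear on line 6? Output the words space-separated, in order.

Line 1: ['silver', 'water', 'I'] (min_width=14, slack=2)
Line 2: ['cloud', 'diamond'] (min_width=13, slack=3)
Line 3: ['progress', 'table'] (min_width=14, slack=2)
Line 4: ['to', 'to', 'line'] (min_width=10, slack=6)
Line 5: ['golden', 'storm'] (min_width=12, slack=4)
Line 6: ['window', 'who', 'river'] (min_width=16, slack=0)
Line 7: ['matrix'] (min_width=6, slack=10)

Answer: window who river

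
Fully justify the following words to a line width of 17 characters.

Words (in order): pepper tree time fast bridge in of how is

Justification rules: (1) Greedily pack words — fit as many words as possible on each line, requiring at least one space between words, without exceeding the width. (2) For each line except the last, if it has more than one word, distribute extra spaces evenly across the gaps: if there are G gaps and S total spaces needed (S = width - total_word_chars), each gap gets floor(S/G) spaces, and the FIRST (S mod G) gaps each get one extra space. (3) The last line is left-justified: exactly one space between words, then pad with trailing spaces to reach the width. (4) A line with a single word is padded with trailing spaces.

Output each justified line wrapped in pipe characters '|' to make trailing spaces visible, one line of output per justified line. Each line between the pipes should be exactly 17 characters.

Line 1: ['pepper', 'tree', 'time'] (min_width=16, slack=1)
Line 2: ['fast', 'bridge', 'in', 'of'] (min_width=17, slack=0)
Line 3: ['how', 'is'] (min_width=6, slack=11)

Answer: |pepper  tree time|
|fast bridge in of|
|how is           |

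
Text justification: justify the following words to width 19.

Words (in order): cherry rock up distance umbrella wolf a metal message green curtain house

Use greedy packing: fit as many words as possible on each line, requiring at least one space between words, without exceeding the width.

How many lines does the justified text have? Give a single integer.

Line 1: ['cherry', 'rock', 'up'] (min_width=14, slack=5)
Line 2: ['distance', 'umbrella'] (min_width=17, slack=2)
Line 3: ['wolf', 'a', 'metal'] (min_width=12, slack=7)
Line 4: ['message', 'green'] (min_width=13, slack=6)
Line 5: ['curtain', 'house'] (min_width=13, slack=6)
Total lines: 5

Answer: 5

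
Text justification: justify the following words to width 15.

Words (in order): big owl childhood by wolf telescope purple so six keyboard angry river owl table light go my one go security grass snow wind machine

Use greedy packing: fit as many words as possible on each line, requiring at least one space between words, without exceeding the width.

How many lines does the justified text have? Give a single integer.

Answer: 10

Derivation:
Line 1: ['big', 'owl'] (min_width=7, slack=8)
Line 2: ['childhood', 'by'] (min_width=12, slack=3)
Line 3: ['wolf', 'telescope'] (min_width=14, slack=1)
Line 4: ['purple', 'so', 'six'] (min_width=13, slack=2)
Line 5: ['keyboard', 'angry'] (min_width=14, slack=1)
Line 6: ['river', 'owl', 'table'] (min_width=15, slack=0)
Line 7: ['light', 'go', 'my', 'one'] (min_width=15, slack=0)
Line 8: ['go', 'security'] (min_width=11, slack=4)
Line 9: ['grass', 'snow', 'wind'] (min_width=15, slack=0)
Line 10: ['machine'] (min_width=7, slack=8)
Total lines: 10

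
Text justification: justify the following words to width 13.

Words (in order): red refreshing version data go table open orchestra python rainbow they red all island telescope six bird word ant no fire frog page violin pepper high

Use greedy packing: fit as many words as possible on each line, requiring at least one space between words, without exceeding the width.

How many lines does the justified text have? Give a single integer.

Line 1: ['red'] (min_width=3, slack=10)
Line 2: ['refreshing'] (min_width=10, slack=3)
Line 3: ['version', 'data'] (min_width=12, slack=1)
Line 4: ['go', 'table', 'open'] (min_width=13, slack=0)
Line 5: ['orchestra'] (min_width=9, slack=4)
Line 6: ['python'] (min_width=6, slack=7)
Line 7: ['rainbow', 'they'] (min_width=12, slack=1)
Line 8: ['red', 'all'] (min_width=7, slack=6)
Line 9: ['island'] (min_width=6, slack=7)
Line 10: ['telescope', 'six'] (min_width=13, slack=0)
Line 11: ['bird', 'word', 'ant'] (min_width=13, slack=0)
Line 12: ['no', 'fire', 'frog'] (min_width=12, slack=1)
Line 13: ['page', 'violin'] (min_width=11, slack=2)
Line 14: ['pepper', 'high'] (min_width=11, slack=2)
Total lines: 14

Answer: 14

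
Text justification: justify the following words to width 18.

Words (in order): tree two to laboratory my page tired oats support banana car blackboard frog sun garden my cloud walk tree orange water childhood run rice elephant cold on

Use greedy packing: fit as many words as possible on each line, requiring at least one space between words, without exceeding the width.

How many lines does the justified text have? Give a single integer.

Line 1: ['tree', 'two', 'to'] (min_width=11, slack=7)
Line 2: ['laboratory', 'my', 'page'] (min_width=18, slack=0)
Line 3: ['tired', 'oats', 'support'] (min_width=18, slack=0)
Line 4: ['banana', 'car'] (min_width=10, slack=8)
Line 5: ['blackboard', 'frog'] (min_width=15, slack=3)
Line 6: ['sun', 'garden', 'my'] (min_width=13, slack=5)
Line 7: ['cloud', 'walk', 'tree'] (min_width=15, slack=3)
Line 8: ['orange', 'water'] (min_width=12, slack=6)
Line 9: ['childhood', 'run', 'rice'] (min_width=18, slack=0)
Line 10: ['elephant', 'cold', 'on'] (min_width=16, slack=2)
Total lines: 10

Answer: 10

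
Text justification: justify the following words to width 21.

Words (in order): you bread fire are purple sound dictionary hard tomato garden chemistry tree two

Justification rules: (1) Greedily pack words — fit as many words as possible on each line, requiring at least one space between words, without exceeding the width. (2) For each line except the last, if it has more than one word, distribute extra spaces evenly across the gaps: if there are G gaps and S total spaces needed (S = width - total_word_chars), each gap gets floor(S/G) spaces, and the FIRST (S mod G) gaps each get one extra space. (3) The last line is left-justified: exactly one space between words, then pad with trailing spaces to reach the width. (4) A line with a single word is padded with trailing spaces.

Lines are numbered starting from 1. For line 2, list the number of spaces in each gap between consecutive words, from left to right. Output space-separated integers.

Line 1: ['you', 'bread', 'fire', 'are'] (min_width=18, slack=3)
Line 2: ['purple', 'sound'] (min_width=12, slack=9)
Line 3: ['dictionary', 'hard'] (min_width=15, slack=6)
Line 4: ['tomato', 'garden'] (min_width=13, slack=8)
Line 5: ['chemistry', 'tree', 'two'] (min_width=18, slack=3)

Answer: 10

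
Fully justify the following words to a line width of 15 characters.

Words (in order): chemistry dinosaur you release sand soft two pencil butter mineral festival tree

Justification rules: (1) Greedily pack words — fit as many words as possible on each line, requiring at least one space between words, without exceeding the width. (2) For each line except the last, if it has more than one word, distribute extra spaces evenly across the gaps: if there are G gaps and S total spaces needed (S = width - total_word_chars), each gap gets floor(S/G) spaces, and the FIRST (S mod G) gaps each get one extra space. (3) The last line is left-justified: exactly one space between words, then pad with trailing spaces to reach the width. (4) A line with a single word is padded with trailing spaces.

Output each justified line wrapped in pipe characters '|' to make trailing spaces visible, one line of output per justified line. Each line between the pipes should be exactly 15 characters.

Line 1: ['chemistry'] (min_width=9, slack=6)
Line 2: ['dinosaur', 'you'] (min_width=12, slack=3)
Line 3: ['release', 'sand'] (min_width=12, slack=3)
Line 4: ['soft', 'two', 'pencil'] (min_width=15, slack=0)
Line 5: ['butter', 'mineral'] (min_width=14, slack=1)
Line 6: ['festival', 'tree'] (min_width=13, slack=2)

Answer: |chemistry      |
|dinosaur    you|
|release    sand|
|soft two pencil|
|butter  mineral|
|festival tree  |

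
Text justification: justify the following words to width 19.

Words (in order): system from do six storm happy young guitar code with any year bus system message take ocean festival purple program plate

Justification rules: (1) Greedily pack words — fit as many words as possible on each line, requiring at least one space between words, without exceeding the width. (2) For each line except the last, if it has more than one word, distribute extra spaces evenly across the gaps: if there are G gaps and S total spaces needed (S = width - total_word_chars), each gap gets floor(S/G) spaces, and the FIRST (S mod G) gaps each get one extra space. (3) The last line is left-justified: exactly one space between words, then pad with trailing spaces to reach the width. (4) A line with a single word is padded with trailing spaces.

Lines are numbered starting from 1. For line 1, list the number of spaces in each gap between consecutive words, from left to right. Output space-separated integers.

Answer: 2 1 1

Derivation:
Line 1: ['system', 'from', 'do', 'six'] (min_width=18, slack=1)
Line 2: ['storm', 'happy', 'young'] (min_width=17, slack=2)
Line 3: ['guitar', 'code', 'with'] (min_width=16, slack=3)
Line 4: ['any', 'year', 'bus', 'system'] (min_width=19, slack=0)
Line 5: ['message', 'take', 'ocean'] (min_width=18, slack=1)
Line 6: ['festival', 'purple'] (min_width=15, slack=4)
Line 7: ['program', 'plate'] (min_width=13, slack=6)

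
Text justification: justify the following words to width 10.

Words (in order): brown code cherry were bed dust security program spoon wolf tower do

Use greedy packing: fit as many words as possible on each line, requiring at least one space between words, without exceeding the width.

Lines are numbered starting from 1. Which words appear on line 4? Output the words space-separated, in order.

Answer: dust

Derivation:
Line 1: ['brown', 'code'] (min_width=10, slack=0)
Line 2: ['cherry'] (min_width=6, slack=4)
Line 3: ['were', 'bed'] (min_width=8, slack=2)
Line 4: ['dust'] (min_width=4, slack=6)
Line 5: ['security'] (min_width=8, slack=2)
Line 6: ['program'] (min_width=7, slack=3)
Line 7: ['spoon', 'wolf'] (min_width=10, slack=0)
Line 8: ['tower', 'do'] (min_width=8, slack=2)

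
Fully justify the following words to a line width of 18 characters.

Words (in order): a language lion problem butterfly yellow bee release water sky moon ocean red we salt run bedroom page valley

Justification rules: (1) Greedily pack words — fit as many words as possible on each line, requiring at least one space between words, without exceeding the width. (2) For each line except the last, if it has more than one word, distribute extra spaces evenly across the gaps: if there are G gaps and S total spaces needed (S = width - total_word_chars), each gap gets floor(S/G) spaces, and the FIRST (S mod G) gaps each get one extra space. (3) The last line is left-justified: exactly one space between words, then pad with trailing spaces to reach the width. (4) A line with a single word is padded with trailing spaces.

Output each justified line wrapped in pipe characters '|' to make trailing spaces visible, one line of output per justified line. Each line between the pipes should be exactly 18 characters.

Line 1: ['a', 'language', 'lion'] (min_width=15, slack=3)
Line 2: ['problem', 'butterfly'] (min_width=17, slack=1)
Line 3: ['yellow', 'bee', 'release'] (min_width=18, slack=0)
Line 4: ['water', 'sky', 'moon'] (min_width=14, slack=4)
Line 5: ['ocean', 'red', 'we', 'salt'] (min_width=17, slack=1)
Line 6: ['run', 'bedroom', 'page'] (min_width=16, slack=2)
Line 7: ['valley'] (min_width=6, slack=12)

Answer: |a   language  lion|
|problem  butterfly|
|yellow bee release|
|water   sky   moon|
|ocean  red we salt|
|run  bedroom  page|
|valley            |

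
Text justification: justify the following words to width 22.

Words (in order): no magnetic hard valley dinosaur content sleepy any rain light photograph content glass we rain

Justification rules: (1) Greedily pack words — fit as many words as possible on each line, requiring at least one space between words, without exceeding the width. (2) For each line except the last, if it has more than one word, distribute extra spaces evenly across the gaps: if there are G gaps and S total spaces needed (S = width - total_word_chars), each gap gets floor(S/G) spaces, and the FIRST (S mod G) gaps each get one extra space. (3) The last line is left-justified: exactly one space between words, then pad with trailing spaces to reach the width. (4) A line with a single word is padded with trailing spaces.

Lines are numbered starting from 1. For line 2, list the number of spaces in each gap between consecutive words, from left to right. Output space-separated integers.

Answer: 8

Derivation:
Line 1: ['no', 'magnetic', 'hard'] (min_width=16, slack=6)
Line 2: ['valley', 'dinosaur'] (min_width=15, slack=7)
Line 3: ['content', 'sleepy', 'any'] (min_width=18, slack=4)
Line 4: ['rain', 'light', 'photograph'] (min_width=21, slack=1)
Line 5: ['content', 'glass', 'we', 'rain'] (min_width=21, slack=1)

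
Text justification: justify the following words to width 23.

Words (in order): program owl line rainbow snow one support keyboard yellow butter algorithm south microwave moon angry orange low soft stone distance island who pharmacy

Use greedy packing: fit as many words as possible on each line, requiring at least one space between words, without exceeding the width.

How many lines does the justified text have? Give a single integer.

Line 1: ['program', 'owl', 'line'] (min_width=16, slack=7)
Line 2: ['rainbow', 'snow', 'one'] (min_width=16, slack=7)
Line 3: ['support', 'keyboard', 'yellow'] (min_width=23, slack=0)
Line 4: ['butter', 'algorithm', 'south'] (min_width=22, slack=1)
Line 5: ['microwave', 'moon', 'angry'] (min_width=20, slack=3)
Line 6: ['orange', 'low', 'soft', 'stone'] (min_width=21, slack=2)
Line 7: ['distance', 'island', 'who'] (min_width=19, slack=4)
Line 8: ['pharmacy'] (min_width=8, slack=15)
Total lines: 8

Answer: 8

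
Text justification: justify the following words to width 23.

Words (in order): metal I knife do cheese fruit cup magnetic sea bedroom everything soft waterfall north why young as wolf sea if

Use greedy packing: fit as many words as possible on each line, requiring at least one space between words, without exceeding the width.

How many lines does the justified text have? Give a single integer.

Answer: 5

Derivation:
Line 1: ['metal', 'I', 'knife', 'do', 'cheese'] (min_width=23, slack=0)
Line 2: ['fruit', 'cup', 'magnetic', 'sea'] (min_width=22, slack=1)
Line 3: ['bedroom', 'everything', 'soft'] (min_width=23, slack=0)
Line 4: ['waterfall', 'north', 'why'] (min_width=19, slack=4)
Line 5: ['young', 'as', 'wolf', 'sea', 'if'] (min_width=20, slack=3)
Total lines: 5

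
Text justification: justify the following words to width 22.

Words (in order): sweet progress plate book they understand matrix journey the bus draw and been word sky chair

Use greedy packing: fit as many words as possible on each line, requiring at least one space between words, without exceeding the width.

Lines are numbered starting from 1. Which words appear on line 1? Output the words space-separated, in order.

Line 1: ['sweet', 'progress', 'plate'] (min_width=20, slack=2)
Line 2: ['book', 'they', 'understand'] (min_width=20, slack=2)
Line 3: ['matrix', 'journey', 'the', 'bus'] (min_width=22, slack=0)
Line 4: ['draw', 'and', 'been', 'word', 'sky'] (min_width=22, slack=0)
Line 5: ['chair'] (min_width=5, slack=17)

Answer: sweet progress plate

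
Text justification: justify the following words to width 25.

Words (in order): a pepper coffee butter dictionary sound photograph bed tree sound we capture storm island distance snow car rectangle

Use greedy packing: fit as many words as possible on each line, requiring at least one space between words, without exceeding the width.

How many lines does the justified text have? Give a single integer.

Answer: 6

Derivation:
Line 1: ['a', 'pepper', 'coffee', 'butter'] (min_width=22, slack=3)
Line 2: ['dictionary', 'sound'] (min_width=16, slack=9)
Line 3: ['photograph', 'bed', 'tree', 'sound'] (min_width=25, slack=0)
Line 4: ['we', 'capture', 'storm', 'island'] (min_width=23, slack=2)
Line 5: ['distance', 'snow', 'car'] (min_width=17, slack=8)
Line 6: ['rectangle'] (min_width=9, slack=16)
Total lines: 6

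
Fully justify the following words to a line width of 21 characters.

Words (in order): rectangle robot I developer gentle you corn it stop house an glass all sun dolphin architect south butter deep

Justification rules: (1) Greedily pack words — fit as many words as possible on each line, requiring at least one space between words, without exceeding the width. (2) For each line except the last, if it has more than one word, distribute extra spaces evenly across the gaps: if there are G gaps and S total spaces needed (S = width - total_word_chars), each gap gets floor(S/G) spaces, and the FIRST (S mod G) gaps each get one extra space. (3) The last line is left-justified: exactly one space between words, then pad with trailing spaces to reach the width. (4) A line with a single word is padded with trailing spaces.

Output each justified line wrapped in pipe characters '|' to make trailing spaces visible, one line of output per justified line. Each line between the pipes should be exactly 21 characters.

Line 1: ['rectangle', 'robot', 'I'] (min_width=17, slack=4)
Line 2: ['developer', 'gentle', 'you'] (min_width=20, slack=1)
Line 3: ['corn', 'it', 'stop', 'house', 'an'] (min_width=21, slack=0)
Line 4: ['glass', 'all', 'sun', 'dolphin'] (min_width=21, slack=0)
Line 5: ['architect', 'south'] (min_width=15, slack=6)
Line 6: ['butter', 'deep'] (min_width=11, slack=10)

Answer: |rectangle   robot   I|
|developer  gentle you|
|corn it stop house an|
|glass all sun dolphin|
|architect       south|
|butter deep          |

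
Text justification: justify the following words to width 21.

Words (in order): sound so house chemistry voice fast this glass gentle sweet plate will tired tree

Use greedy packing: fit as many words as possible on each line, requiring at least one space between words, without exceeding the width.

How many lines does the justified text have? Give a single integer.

Line 1: ['sound', 'so', 'house'] (min_width=14, slack=7)
Line 2: ['chemistry', 'voice', 'fast'] (min_width=20, slack=1)
Line 3: ['this', 'glass', 'gentle'] (min_width=17, slack=4)
Line 4: ['sweet', 'plate', 'will'] (min_width=16, slack=5)
Line 5: ['tired', 'tree'] (min_width=10, slack=11)
Total lines: 5

Answer: 5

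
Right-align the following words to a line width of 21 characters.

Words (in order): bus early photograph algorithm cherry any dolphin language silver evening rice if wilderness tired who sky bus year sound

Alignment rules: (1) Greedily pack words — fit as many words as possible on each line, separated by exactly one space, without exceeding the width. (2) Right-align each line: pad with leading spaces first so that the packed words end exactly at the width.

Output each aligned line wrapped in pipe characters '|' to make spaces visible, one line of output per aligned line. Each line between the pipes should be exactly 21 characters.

Answer: | bus early photograph|
| algorithm cherry any|
|     dolphin language|
|  silver evening rice|
|  if wilderness tired|
|     who sky bus year|
|                sound|

Derivation:
Line 1: ['bus', 'early', 'photograph'] (min_width=20, slack=1)
Line 2: ['algorithm', 'cherry', 'any'] (min_width=20, slack=1)
Line 3: ['dolphin', 'language'] (min_width=16, slack=5)
Line 4: ['silver', 'evening', 'rice'] (min_width=19, slack=2)
Line 5: ['if', 'wilderness', 'tired'] (min_width=19, slack=2)
Line 6: ['who', 'sky', 'bus', 'year'] (min_width=16, slack=5)
Line 7: ['sound'] (min_width=5, slack=16)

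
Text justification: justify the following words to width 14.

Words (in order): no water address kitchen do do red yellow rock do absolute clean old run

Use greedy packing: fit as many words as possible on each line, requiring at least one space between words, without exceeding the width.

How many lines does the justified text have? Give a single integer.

Answer: 7

Derivation:
Line 1: ['no', 'water'] (min_width=8, slack=6)
Line 2: ['address'] (min_width=7, slack=7)
Line 3: ['kitchen', 'do', 'do'] (min_width=13, slack=1)
Line 4: ['red', 'yellow'] (min_width=10, slack=4)
Line 5: ['rock', 'do'] (min_width=7, slack=7)
Line 6: ['absolute', 'clean'] (min_width=14, slack=0)
Line 7: ['old', 'run'] (min_width=7, slack=7)
Total lines: 7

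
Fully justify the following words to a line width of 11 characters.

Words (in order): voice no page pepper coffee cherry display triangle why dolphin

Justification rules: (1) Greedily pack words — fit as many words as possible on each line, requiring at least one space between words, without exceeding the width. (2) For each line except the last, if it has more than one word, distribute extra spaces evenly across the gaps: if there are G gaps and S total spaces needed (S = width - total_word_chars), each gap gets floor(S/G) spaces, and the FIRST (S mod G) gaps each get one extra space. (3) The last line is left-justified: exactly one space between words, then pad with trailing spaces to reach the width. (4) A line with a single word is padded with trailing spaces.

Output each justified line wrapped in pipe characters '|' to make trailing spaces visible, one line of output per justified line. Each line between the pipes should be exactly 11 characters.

Line 1: ['voice', 'no'] (min_width=8, slack=3)
Line 2: ['page', 'pepper'] (min_width=11, slack=0)
Line 3: ['coffee'] (min_width=6, slack=5)
Line 4: ['cherry'] (min_width=6, slack=5)
Line 5: ['display'] (min_width=7, slack=4)
Line 6: ['triangle'] (min_width=8, slack=3)
Line 7: ['why', 'dolphin'] (min_width=11, slack=0)

Answer: |voice    no|
|page pepper|
|coffee     |
|cherry     |
|display    |
|triangle   |
|why dolphin|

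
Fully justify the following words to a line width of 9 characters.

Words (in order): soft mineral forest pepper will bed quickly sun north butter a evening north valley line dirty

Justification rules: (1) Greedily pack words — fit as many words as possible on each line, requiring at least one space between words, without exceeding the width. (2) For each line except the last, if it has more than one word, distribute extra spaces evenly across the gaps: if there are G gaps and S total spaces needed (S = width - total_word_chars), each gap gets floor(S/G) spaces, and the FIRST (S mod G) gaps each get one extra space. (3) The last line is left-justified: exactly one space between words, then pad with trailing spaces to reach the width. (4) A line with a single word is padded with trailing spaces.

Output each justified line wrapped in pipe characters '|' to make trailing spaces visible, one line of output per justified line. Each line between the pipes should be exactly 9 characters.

Line 1: ['soft'] (min_width=4, slack=5)
Line 2: ['mineral'] (min_width=7, slack=2)
Line 3: ['forest'] (min_width=6, slack=3)
Line 4: ['pepper'] (min_width=6, slack=3)
Line 5: ['will', 'bed'] (min_width=8, slack=1)
Line 6: ['quickly'] (min_width=7, slack=2)
Line 7: ['sun', 'north'] (min_width=9, slack=0)
Line 8: ['butter', 'a'] (min_width=8, slack=1)
Line 9: ['evening'] (min_width=7, slack=2)
Line 10: ['north'] (min_width=5, slack=4)
Line 11: ['valley'] (min_width=6, slack=3)
Line 12: ['line'] (min_width=4, slack=5)
Line 13: ['dirty'] (min_width=5, slack=4)

Answer: |soft     |
|mineral  |
|forest   |
|pepper   |
|will  bed|
|quickly  |
|sun north|
|butter  a|
|evening  |
|north    |
|valley   |
|line     |
|dirty    |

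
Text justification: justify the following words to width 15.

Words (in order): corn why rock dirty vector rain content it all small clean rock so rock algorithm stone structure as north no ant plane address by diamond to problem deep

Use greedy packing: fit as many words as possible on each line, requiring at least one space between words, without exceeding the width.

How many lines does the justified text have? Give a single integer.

Line 1: ['corn', 'why', 'rock'] (min_width=13, slack=2)
Line 2: ['dirty', 'vector'] (min_width=12, slack=3)
Line 3: ['rain', 'content', 'it'] (min_width=15, slack=0)
Line 4: ['all', 'small', 'clean'] (min_width=15, slack=0)
Line 5: ['rock', 'so', 'rock'] (min_width=12, slack=3)
Line 6: ['algorithm', 'stone'] (min_width=15, slack=0)
Line 7: ['structure', 'as'] (min_width=12, slack=3)
Line 8: ['north', 'no', 'ant'] (min_width=12, slack=3)
Line 9: ['plane', 'address'] (min_width=13, slack=2)
Line 10: ['by', 'diamond', 'to'] (min_width=13, slack=2)
Line 11: ['problem', 'deep'] (min_width=12, slack=3)
Total lines: 11

Answer: 11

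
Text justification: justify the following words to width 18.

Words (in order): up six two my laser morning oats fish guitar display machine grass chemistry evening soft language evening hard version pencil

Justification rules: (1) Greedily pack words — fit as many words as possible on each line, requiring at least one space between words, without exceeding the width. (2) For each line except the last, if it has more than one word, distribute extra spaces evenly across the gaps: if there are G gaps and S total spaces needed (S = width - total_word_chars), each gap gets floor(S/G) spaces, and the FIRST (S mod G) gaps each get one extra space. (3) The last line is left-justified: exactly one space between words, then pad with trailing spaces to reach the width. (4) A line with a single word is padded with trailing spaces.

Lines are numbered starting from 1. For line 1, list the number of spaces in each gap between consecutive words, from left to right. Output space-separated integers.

Answer: 3 3 2

Derivation:
Line 1: ['up', 'six', 'two', 'my'] (min_width=13, slack=5)
Line 2: ['laser', 'morning', 'oats'] (min_width=18, slack=0)
Line 3: ['fish', 'guitar'] (min_width=11, slack=7)
Line 4: ['display', 'machine'] (min_width=15, slack=3)
Line 5: ['grass', 'chemistry'] (min_width=15, slack=3)
Line 6: ['evening', 'soft'] (min_width=12, slack=6)
Line 7: ['language', 'evening'] (min_width=16, slack=2)
Line 8: ['hard', 'version'] (min_width=12, slack=6)
Line 9: ['pencil'] (min_width=6, slack=12)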